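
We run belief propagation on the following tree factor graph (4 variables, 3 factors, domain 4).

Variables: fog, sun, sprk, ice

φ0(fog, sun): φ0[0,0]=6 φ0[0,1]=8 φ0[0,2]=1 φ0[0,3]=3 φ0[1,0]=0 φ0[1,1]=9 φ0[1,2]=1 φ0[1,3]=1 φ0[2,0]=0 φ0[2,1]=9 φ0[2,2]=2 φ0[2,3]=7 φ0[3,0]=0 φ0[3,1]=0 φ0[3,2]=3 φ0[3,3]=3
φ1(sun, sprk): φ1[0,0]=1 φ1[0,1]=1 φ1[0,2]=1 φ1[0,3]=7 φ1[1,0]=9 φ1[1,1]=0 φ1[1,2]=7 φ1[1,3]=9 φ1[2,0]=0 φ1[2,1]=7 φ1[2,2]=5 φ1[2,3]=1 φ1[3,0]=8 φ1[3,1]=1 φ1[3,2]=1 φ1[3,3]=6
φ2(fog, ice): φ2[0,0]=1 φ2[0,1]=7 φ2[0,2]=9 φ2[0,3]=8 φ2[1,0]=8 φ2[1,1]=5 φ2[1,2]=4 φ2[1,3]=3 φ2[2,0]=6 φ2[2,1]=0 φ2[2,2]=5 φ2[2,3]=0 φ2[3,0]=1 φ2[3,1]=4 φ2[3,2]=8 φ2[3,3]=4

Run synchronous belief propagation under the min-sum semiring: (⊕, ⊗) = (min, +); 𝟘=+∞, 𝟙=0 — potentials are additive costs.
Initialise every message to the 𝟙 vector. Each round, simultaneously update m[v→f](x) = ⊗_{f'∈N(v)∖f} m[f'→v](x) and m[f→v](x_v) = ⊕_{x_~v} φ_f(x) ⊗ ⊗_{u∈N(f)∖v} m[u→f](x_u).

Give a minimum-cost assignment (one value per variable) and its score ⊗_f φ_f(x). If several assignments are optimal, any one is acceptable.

init: all messages = 𝟙 over 4 values
r1 m[φ0→fog] = [1, 0, 0, 0]
r1 m[φ0→sun] = [0, 0, 1, 1]
r1 m[φ1→sun] = [1, 0, 0, 1]
r1 m[φ1→sprk] = [0, 0, 1, 1]
r1 m[φ2→fog] = [1, 3, 0, 1]
r1 m[φ2→ice] = [1, 0, 4, 0]
r1 m[fog→φ0] = [0, 0, 0, 0]
r1 m[fog→φ2] = [0, 0, 0, 0]
r1 m[sun→φ0] = [0, 0, 0, 0]
r1 m[sun→φ1] = [0, 0, 0, 0]
r1 m[sprk→φ1] = [0, 0, 0, 0]
r1 m[ice→φ2] = [0, 0, 0, 0]
r2 m[φ0→fog] = [1, 0, 0, 0]
r2 m[φ0→sun] = [0, 0, 1, 1]
r2 m[φ1→sun] = [1, 0, 0, 1]
r2 m[φ1→sprk] = [0, 0, 1, 1]
r2 m[φ2→fog] = [1, 3, 0, 1]
r2 m[φ2→ice] = [1, 0, 4, 0]
r2 m[fog→φ0] = [1, 3, 0, 1]
r2 m[fog→φ2] = [1, 0, 0, 0]
r2 m[sun→φ0] = [1, 0, 0, 1]
r2 m[sun→φ1] = [0, 0, 1, 1]
r2 m[sprk→φ1] = [0, 0, 0, 0]
r2 m[ice→φ2] = [0, 0, 0, 0]
r3 m[φ0→fog] = [1, 1, 1, 0]
r3 m[φ0→sun] = [0, 1, 2, 4]
r3 m[φ1→sun] = [1, 0, 0, 1]
r3 m[φ1→sprk] = [1, 0, 1, 2]
r3 m[φ2→fog] = [1, 3, 0, 1]
r3 m[φ2→ice] = [1, 0, 4, 0]
r3 m[fog→φ0] = [1, 3, 0, 1]
r3 m[fog→φ2] = [1, 0, 0, 0]
r3 m[sun→φ0] = [1, 0, 0, 1]
r3 m[sun→φ1] = [0, 0, 1, 1]
r3 m[sprk→φ1] = [0, 0, 0, 0]
r3 m[ice→φ2] = [0, 0, 0, 0]
r4 m[φ0→fog] = [1, 1, 1, 0]
r4 m[φ0→sun] = [0, 1, 2, 4]
r4 m[φ1→sun] = [1, 0, 0, 1]
r4 m[φ1→sprk] = [1, 0, 1, 2]
r4 m[φ2→fog] = [1, 3, 0, 1]
r4 m[φ2→ice] = [1, 0, 4, 0]
r4 m[fog→φ0] = [1, 3, 0, 1]
r4 m[fog→φ2] = [1, 1, 1, 0]
r4 m[sun→φ0] = [1, 0, 0, 1]
r4 m[sun→φ1] = [0, 1, 2, 4]
r4 m[sprk→φ1] = [0, 0, 0, 0]
r4 m[ice→φ2] = [0, 0, 0, 0]
r5 m[φ0→fog] = [1, 1, 1, 0]
r5 m[φ0→sun] = [0, 1, 2, 4]
r5 m[φ1→sun] = [1, 0, 0, 1]
r5 m[φ1→sprk] = [1, 1, 1, 3]
r5 m[φ2→fog] = [1, 3, 0, 1]
r5 m[φ2→ice] = [1, 1, 5, 1]
r5 m[fog→φ0] = [1, 3, 0, 1]
r5 m[fog→φ2] = [1, 1, 1, 0]
r5 m[sun→φ0] = [1, 0, 0, 1]
r5 m[sun→φ1] = [0, 1, 2, 4]
r5 m[sprk→φ1] = [0, 0, 0, 0]
r5 m[ice→φ2] = [0, 0, 0, 0]
r6 m[φ0→fog] = [1, 1, 1, 0]
r6 m[φ0→sun] = [0, 1, 2, 4]
r6 m[φ1→sun] = [1, 0, 0, 1]
r6 m[φ1→sprk] = [1, 1, 1, 3]
r6 m[φ2→fog] = [1, 3, 0, 1]
r6 m[φ2→ice] = [1, 1, 5, 1]
r6 m[fog→φ0] = [1, 3, 0, 1]
r6 m[fog→φ2] = [1, 1, 1, 0]
r6 m[sun→φ0] = [1, 0, 0, 1]
r6 m[sun→φ1] = [0, 1, 2, 4]
r6 m[sprk→φ1] = [0, 0, 0, 0]
r6 m[ice→φ2] = [0, 0, 0, 0]
fixed point reached at round 6
traceback from fog: (fog=2, sun=0, sprk=0, ice=1), score=1

assignment: (fog=2, sun=0, sprk=0, ice=1); score = 1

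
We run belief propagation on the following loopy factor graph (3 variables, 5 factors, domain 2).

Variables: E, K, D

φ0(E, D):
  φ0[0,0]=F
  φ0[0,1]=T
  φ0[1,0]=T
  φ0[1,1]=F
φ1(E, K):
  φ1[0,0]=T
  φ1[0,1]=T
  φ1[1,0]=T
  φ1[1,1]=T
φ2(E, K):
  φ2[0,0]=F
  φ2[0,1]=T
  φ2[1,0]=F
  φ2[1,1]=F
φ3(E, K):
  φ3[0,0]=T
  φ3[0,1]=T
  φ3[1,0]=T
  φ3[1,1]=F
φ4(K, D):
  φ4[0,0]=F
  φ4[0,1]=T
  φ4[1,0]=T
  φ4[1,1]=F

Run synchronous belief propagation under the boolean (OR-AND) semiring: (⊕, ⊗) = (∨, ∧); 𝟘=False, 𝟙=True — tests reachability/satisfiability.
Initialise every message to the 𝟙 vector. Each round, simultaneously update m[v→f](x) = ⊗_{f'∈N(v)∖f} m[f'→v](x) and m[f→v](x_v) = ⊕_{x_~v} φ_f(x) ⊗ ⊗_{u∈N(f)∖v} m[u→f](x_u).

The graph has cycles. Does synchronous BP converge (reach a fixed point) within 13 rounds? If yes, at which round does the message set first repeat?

init: all messages = 𝟙 over 2 values
r1 m[φ0→E] = [T, T]
r1 m[φ0→D] = [T, T]
r1 m[φ1→E] = [T, T]
r1 m[φ1→K] = [T, T]
r1 m[φ2→E] = [T, F]
r1 m[φ2→K] = [F, T]
r1 m[φ3→E] = [T, T]
r1 m[φ3→K] = [T, T]
r1 m[φ4→K] = [T, T]
r1 m[φ4→D] = [T, T]
r1 m[E→φ0] = [T, T]
r1 m[E→φ1] = [T, T]
r1 m[E→φ2] = [T, T]
r1 m[E→φ3] = [T, T]
r1 m[K→φ1] = [T, T]
r1 m[K→φ2] = [T, T]
r1 m[K→φ3] = [T, T]
r1 m[K→φ4] = [T, T]
r1 m[D→φ0] = [T, T]
r1 m[D→φ4] = [T, T]
r2 m[φ0→E] = [T, T]
r2 m[φ0→D] = [T, T]
r2 m[φ1→E] = [T, T]
r2 m[φ1→K] = [T, T]
r2 m[φ2→E] = [T, F]
r2 m[φ2→K] = [F, T]
r2 m[φ3→E] = [T, T]
r2 m[φ3→K] = [T, T]
r2 m[φ4→K] = [T, T]
r2 m[φ4→D] = [T, T]
r2 m[E→φ0] = [T, F]
r2 m[E→φ1] = [T, F]
r2 m[E→φ2] = [T, T]
r2 m[E→φ3] = [T, F]
r2 m[K→φ1] = [F, T]
r2 m[K→φ2] = [T, T]
r2 m[K→φ3] = [F, T]
r2 m[K→φ4] = [F, T]
r2 m[D→φ0] = [T, T]
r2 m[D→φ4] = [T, T]
r3 m[φ0→E] = [T, T]
r3 m[φ0→D] = [F, T]
r3 m[φ1→E] = [T, T]
r3 m[φ1→K] = [T, T]
r3 m[φ2→E] = [T, F]
r3 m[φ2→K] = [F, T]
r3 m[φ3→E] = [T, F]
r3 m[φ3→K] = [T, T]
r3 m[φ4→K] = [T, T]
r3 m[φ4→D] = [T, F]
r3 m[E→φ0] = [T, F]
r3 m[E→φ1] = [T, F]
r3 m[E→φ2] = [T, T]
r3 m[E→φ3] = [T, F]
r3 m[K→φ1] = [F, T]
r3 m[K→φ2] = [T, T]
r3 m[K→φ3] = [F, T]
r3 m[K→φ4] = [F, T]
r3 m[D→φ0] = [T, T]
r3 m[D→φ4] = [T, T]
r4 m[φ0→E] = [T, T]
r4 m[φ0→D] = [F, T]
r4 m[φ1→E] = [T, T]
r4 m[φ1→K] = [T, T]
r4 m[φ2→E] = [T, F]
r4 m[φ2→K] = [F, T]
r4 m[φ3→E] = [T, F]
r4 m[φ3→K] = [T, T]
r4 m[φ4→K] = [T, T]
r4 m[φ4→D] = [T, F]
r4 m[E→φ0] = [T, F]
r4 m[E→φ1] = [T, F]
r4 m[E→φ2] = [T, F]
r4 m[E→φ3] = [T, F]
r4 m[K→φ1] = [F, T]
r4 m[K→φ2] = [T, T]
r4 m[K→φ3] = [F, T]
r4 m[K→φ4] = [F, T]
r4 m[D→φ0] = [T, F]
r4 m[D→φ4] = [F, T]
r5 m[φ0→E] = [F, T]
r5 m[φ0→D] = [F, T]
r5 m[φ1→E] = [T, T]
r5 m[φ1→K] = [T, T]
r5 m[φ2→E] = [T, F]
r5 m[φ2→K] = [F, T]
r5 m[φ3→E] = [T, F]
r5 m[φ3→K] = [T, T]
r5 m[φ4→K] = [T, F]
r5 m[φ4→D] = [T, F]
r5 m[E→φ0] = [T, F]
r5 m[E→φ1] = [T, F]
r5 m[E→φ2] = [T, F]
r5 m[E→φ3] = [T, F]
r5 m[K→φ1] = [F, T]
r5 m[K→φ2] = [T, T]
r5 m[K→φ3] = [F, T]
r5 m[K→φ4] = [F, T]
r5 m[D→φ0] = [T, F]
r5 m[D→φ4] = [F, T]
r6 m[φ0→E] = [F, T]
r6 m[φ0→D] = [F, T]
r6 m[φ1→E] = [T, T]
r6 m[φ1→K] = [T, T]
r6 m[φ2→E] = [T, F]
r6 m[φ2→K] = [F, T]
r6 m[φ3→E] = [T, F]
r6 m[φ3→K] = [T, T]
r6 m[φ4→K] = [T, F]
r6 m[φ4→D] = [T, F]
r6 m[E→φ0] = [T, F]
r6 m[E→φ1] = [F, F]
r6 m[E→φ2] = [F, F]
r6 m[E→φ3] = [F, F]
r6 m[K→φ1] = [F, F]
r6 m[K→φ2] = [T, F]
r6 m[K→φ3] = [F, F]
r6 m[K→φ4] = [F, T]
r6 m[D→φ0] = [T, F]
r6 m[D→φ4] = [F, T]
r7 m[φ0→E] = [F, T]
r7 m[φ0→D] = [F, T]
r7 m[φ1→E] = [F, F]
r7 m[φ1→K] = [F, F]
r7 m[φ2→E] = [F, F]
r7 m[φ2→K] = [F, F]
r7 m[φ3→E] = [F, F]
r7 m[φ3→K] = [F, F]
r7 m[φ4→K] = [T, F]
r7 m[φ4→D] = [T, F]
r7 m[E→φ0] = [T, F]
r7 m[E→φ1] = [F, F]
r7 m[E→φ2] = [F, F]
r7 m[E→φ3] = [F, F]
r7 m[K→φ1] = [F, F]
r7 m[K→φ2] = [T, F]
r7 m[K→φ3] = [F, F]
r7 m[K→φ4] = [F, T]
r7 m[D→φ0] = [T, F]
r7 m[D→φ4] = [F, T]
r8 m[φ0→E] = [F, T]
r8 m[φ0→D] = [F, T]
r8 m[φ1→E] = [F, F]
r8 m[φ1→K] = [F, F]
r8 m[φ2→E] = [F, F]
r8 m[φ2→K] = [F, F]
r8 m[φ3→E] = [F, F]
r8 m[φ3→K] = [F, F]
r8 m[φ4→K] = [T, F]
r8 m[φ4→D] = [T, F]
r8 m[E→φ0] = [F, F]
r8 m[E→φ1] = [F, F]
r8 m[E→φ2] = [F, F]
r8 m[E→φ3] = [F, F]
r8 m[K→φ1] = [F, F]
r8 m[K→φ2] = [F, F]
r8 m[K→φ3] = [F, F]
r8 m[K→φ4] = [F, F]
r8 m[D→φ0] = [T, F]
r8 m[D→φ4] = [F, T]
r9 m[φ0→E] = [F, T]
r9 m[φ0→D] = [F, F]
r9 m[φ1→E] = [F, F]
r9 m[φ1→K] = [F, F]
r9 m[φ2→E] = [F, F]
r9 m[φ2→K] = [F, F]
r9 m[φ3→E] = [F, F]
r9 m[φ3→K] = [F, F]
r9 m[φ4→K] = [T, F]
r9 m[φ4→D] = [F, F]
r9 m[E→φ0] = [F, F]
r9 m[E→φ1] = [F, F]
r9 m[E→φ2] = [F, F]
r9 m[E→φ3] = [F, F]
r9 m[K→φ1] = [F, F]
r9 m[K→φ2] = [F, F]
r9 m[K→φ3] = [F, F]
r9 m[K→φ4] = [F, F]
r9 m[D→φ0] = [T, F]
r9 m[D→φ4] = [F, T]
r10 m[φ0→E] = [F, T]
r10 m[φ0→D] = [F, F]
r10 m[φ1→E] = [F, F]
r10 m[φ1→K] = [F, F]
r10 m[φ2→E] = [F, F]
r10 m[φ2→K] = [F, F]
r10 m[φ3→E] = [F, F]
r10 m[φ3→K] = [F, F]
r10 m[φ4→K] = [T, F]
r10 m[φ4→D] = [F, F]
r10 m[E→φ0] = [F, F]
r10 m[E→φ1] = [F, F]
r10 m[E→φ2] = [F, F]
r10 m[E→φ3] = [F, F]
r10 m[K→φ1] = [F, F]
r10 m[K→φ2] = [F, F]
r10 m[K→φ3] = [F, F]
r10 m[K→φ4] = [F, F]
r10 m[D→φ0] = [F, F]
r10 m[D→φ4] = [F, F]
r11 m[φ0→E] = [F, F]
r11 m[φ0→D] = [F, F]
r11 m[φ1→E] = [F, F]
r11 m[φ1→K] = [F, F]
r11 m[φ2→E] = [F, F]
r11 m[φ2→K] = [F, F]
r11 m[φ3→E] = [F, F]
r11 m[φ3→K] = [F, F]
r11 m[φ4→K] = [F, F]
r11 m[φ4→D] = [F, F]
r11 m[E→φ0] = [F, F]
r11 m[E→φ1] = [F, F]
r11 m[E→φ2] = [F, F]
r11 m[E→φ3] = [F, F]
r11 m[K→φ1] = [F, F]
r11 m[K→φ2] = [F, F]
r11 m[K→φ3] = [F, F]
r11 m[K→φ4] = [F, F]
r11 m[D→φ0] = [F, F]
r11 m[D→φ4] = [F, F]
r12 m[φ0→E] = [F, F]
r12 m[φ0→D] = [F, F]
r12 m[φ1→E] = [F, F]
r12 m[φ1→K] = [F, F]
r12 m[φ2→E] = [F, F]
r12 m[φ2→K] = [F, F]
r12 m[φ3→E] = [F, F]
r12 m[φ3→K] = [F, F]
r12 m[φ4→K] = [F, F]
r12 m[φ4→D] = [F, F]
r12 m[E→φ0] = [F, F]
r12 m[E→φ1] = [F, F]
r12 m[E→φ2] = [F, F]
r12 m[E→φ3] = [F, F]
r12 m[K→φ1] = [F, F]
r12 m[K→φ2] = [F, F]
r12 m[K→φ3] = [F, F]
r12 m[K→φ4] = [F, F]
r12 m[D→φ0] = [F, F]
r12 m[D→φ4] = [F, F]
fixed point reached at round 12
messages reach a fixed point at round 12

CONVERGED at round 12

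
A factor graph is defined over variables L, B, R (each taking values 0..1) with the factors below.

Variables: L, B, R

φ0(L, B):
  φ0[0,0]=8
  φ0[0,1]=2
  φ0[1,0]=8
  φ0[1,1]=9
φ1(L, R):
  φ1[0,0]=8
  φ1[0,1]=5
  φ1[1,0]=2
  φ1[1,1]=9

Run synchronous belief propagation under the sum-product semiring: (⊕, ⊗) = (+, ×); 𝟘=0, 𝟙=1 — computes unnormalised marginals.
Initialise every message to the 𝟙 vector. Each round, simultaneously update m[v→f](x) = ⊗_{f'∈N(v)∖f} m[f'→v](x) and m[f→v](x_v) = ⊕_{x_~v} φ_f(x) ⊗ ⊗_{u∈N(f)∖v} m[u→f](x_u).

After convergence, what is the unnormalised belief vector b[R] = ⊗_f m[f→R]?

b[R] = [114, 203]

init: all messages = 𝟙 over 2 values
r1 m[φ0→L] = [10, 17]
r1 m[φ0→B] = [16, 11]
r1 m[φ1→L] = [13, 11]
r1 m[φ1→R] = [10, 14]
r1 m[L→φ0] = [1, 1]
r1 m[L→φ1] = [1, 1]
r1 m[B→φ0] = [1, 1]
r1 m[R→φ1] = [1, 1]
r2 m[φ0→L] = [10, 17]
r2 m[φ0→B] = [16, 11]
r2 m[φ1→L] = [13, 11]
r2 m[φ1→R] = [10, 14]
r2 m[L→φ0] = [13, 11]
r2 m[L→φ1] = [10, 17]
r2 m[B→φ0] = [1, 1]
r2 m[R→φ1] = [1, 1]
r3 m[φ0→L] = [10, 17]
r3 m[φ0→B] = [192, 125]
r3 m[φ1→L] = [13, 11]
r3 m[φ1→R] = [114, 203]
r3 m[L→φ0] = [13, 11]
r3 m[L→φ1] = [10, 17]
r3 m[B→φ0] = [1, 1]
r3 m[R→φ1] = [1, 1]
r4 m[φ0→L] = [10, 17]
r4 m[φ0→B] = [192, 125]
r4 m[φ1→L] = [13, 11]
r4 m[φ1→R] = [114, 203]
r4 m[L→φ0] = [13, 11]
r4 m[L→φ1] = [10, 17]
r4 m[B→φ0] = [1, 1]
r4 m[R→φ1] = [1, 1]
fixed point reached at round 4
b[R] = ⊗ incoming = [114, 203]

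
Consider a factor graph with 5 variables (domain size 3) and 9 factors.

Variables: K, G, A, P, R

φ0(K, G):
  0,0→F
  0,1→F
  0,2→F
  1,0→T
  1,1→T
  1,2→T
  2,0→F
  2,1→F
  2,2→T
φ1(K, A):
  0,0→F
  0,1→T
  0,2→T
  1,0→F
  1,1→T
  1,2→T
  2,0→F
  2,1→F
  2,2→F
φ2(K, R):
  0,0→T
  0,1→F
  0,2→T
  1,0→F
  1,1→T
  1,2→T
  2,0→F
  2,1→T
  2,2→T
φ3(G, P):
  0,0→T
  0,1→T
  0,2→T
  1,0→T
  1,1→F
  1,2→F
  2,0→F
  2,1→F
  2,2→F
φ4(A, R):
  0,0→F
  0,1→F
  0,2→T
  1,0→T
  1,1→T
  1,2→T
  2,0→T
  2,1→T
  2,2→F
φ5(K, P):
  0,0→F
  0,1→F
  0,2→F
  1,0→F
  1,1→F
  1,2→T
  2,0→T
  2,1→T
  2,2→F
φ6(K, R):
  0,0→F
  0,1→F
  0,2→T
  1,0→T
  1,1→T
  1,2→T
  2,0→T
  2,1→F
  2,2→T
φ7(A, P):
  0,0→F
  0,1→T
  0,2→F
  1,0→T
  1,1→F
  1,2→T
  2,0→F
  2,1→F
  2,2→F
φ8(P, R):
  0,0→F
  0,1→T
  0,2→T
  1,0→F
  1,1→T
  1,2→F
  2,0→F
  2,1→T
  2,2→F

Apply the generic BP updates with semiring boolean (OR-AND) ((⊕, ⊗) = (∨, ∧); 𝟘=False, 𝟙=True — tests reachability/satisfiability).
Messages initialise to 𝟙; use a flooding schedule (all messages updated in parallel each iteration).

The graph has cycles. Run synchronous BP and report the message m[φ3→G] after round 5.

message @ round 5 = [T, F, F]

init: all messages = 𝟙 over 3 values
r1 m[φ0→K] = [F, T, T]
r1 m[φ0→G] = [T, T, T]
r1 m[φ1→K] = [T, T, F]
r1 m[φ1→A] = [F, T, T]
r1 m[φ2→K] = [T, T, T]
r1 m[φ2→R] = [T, T, T]
r1 m[φ3→G] = [T, T, F]
r1 m[φ3→P] = [T, T, T]
r1 m[φ4→A] = [T, T, T]
r1 m[φ4→R] = [T, T, T]
r1 m[φ5→K] = [F, T, T]
r1 m[φ5→P] = [T, T, T]
r1 m[φ6→K] = [T, T, T]
r1 m[φ6→R] = [T, T, T]
r1 m[φ7→A] = [T, T, F]
r1 m[φ7→P] = [T, T, T]
r1 m[φ8→P] = [T, T, T]
r1 m[φ8→R] = [F, T, T]
r1 m[K→φ0] = [T, T, T]
r1 m[K→φ1] = [T, T, T]
r1 m[K→φ2] = [T, T, T]
r1 m[K→φ5] = [T, T, T]
r1 m[K→φ6] = [T, T, T]
r1 m[G→φ0] = [T, T, T]
r1 m[G→φ3] = [T, T, T]
r1 m[A→φ1] = [T, T, T]
r1 m[A→φ4] = [T, T, T]
r1 m[A→φ7] = [T, T, T]
r1 m[P→φ3] = [T, T, T]
r1 m[P→φ5] = [T, T, T]
r1 m[P→φ7] = [T, T, T]
r1 m[P→φ8] = [T, T, T]
r1 m[R→φ2] = [T, T, T]
r1 m[R→φ4] = [T, T, T]
r1 m[R→φ6] = [T, T, T]
r1 m[R→φ8] = [T, T, T]
r2 m[φ0→K] = [F, T, T]
r2 m[φ0→G] = [T, T, T]
r2 m[φ1→K] = [T, T, F]
r2 m[φ1→A] = [F, T, T]
r2 m[φ2→K] = [T, T, T]
r2 m[φ2→R] = [T, T, T]
r2 m[φ3→G] = [T, T, F]
r2 m[φ3→P] = [T, T, T]
r2 m[φ4→A] = [T, T, T]
r2 m[φ4→R] = [T, T, T]
r2 m[φ5→K] = [F, T, T]
r2 m[φ5→P] = [T, T, T]
r2 m[φ6→K] = [T, T, T]
r2 m[φ6→R] = [T, T, T]
r2 m[φ7→A] = [T, T, F]
r2 m[φ7→P] = [T, T, T]
r2 m[φ8→P] = [T, T, T]
r2 m[φ8→R] = [F, T, T]
r2 m[K→φ0] = [F, T, F]
r2 m[K→φ1] = [F, T, T]
r2 m[K→φ2] = [F, T, F]
r2 m[K→φ5] = [F, T, F]
r2 m[K→φ6] = [F, T, F]
r2 m[G→φ0] = [T, T, F]
r2 m[G→φ3] = [T, T, T]
r2 m[A→φ1] = [T, T, F]
r2 m[A→φ4] = [F, T, F]
r2 m[A→φ7] = [F, T, T]
r2 m[P→φ3] = [T, T, T]
r2 m[P→φ5] = [T, T, T]
r2 m[P→φ7] = [T, T, T]
r2 m[P→φ8] = [T, T, T]
r2 m[R→φ2] = [F, T, T]
r2 m[R→φ4] = [F, T, T]
r2 m[R→φ6] = [F, T, T]
r2 m[R→φ8] = [T, T, T]
r3 m[φ0→K] = [F, T, F]
r3 m[φ0→G] = [T, T, T]
r3 m[φ1→K] = [T, T, F]
r3 m[φ1→A] = [F, T, T]
r3 m[φ2→K] = [T, T, T]
r3 m[φ2→R] = [F, T, T]
r3 m[φ3→G] = [T, T, F]
r3 m[φ3→P] = [T, T, T]
r3 m[φ4→A] = [T, T, T]
r3 m[φ4→R] = [T, T, T]
r3 m[φ5→K] = [F, T, T]
r3 m[φ5→P] = [F, F, T]
r3 m[φ6→K] = [T, T, T]
r3 m[φ6→R] = [T, T, T]
r3 m[φ7→A] = [T, T, F]
r3 m[φ7→P] = [T, F, T]
r3 m[φ8→P] = [T, T, T]
r3 m[φ8→R] = [F, T, T]
r3 m[K→φ0] = [F, T, F]
r3 m[K→φ1] = [F, T, T]
r3 m[K→φ2] = [F, T, F]
r3 m[K→φ5] = [F, T, F]
r3 m[K→φ6] = [F, T, F]
r3 m[G→φ0] = [T, T, F]
r3 m[G→φ3] = [T, T, T]
r3 m[A→φ1] = [T, T, F]
r3 m[A→φ4] = [F, T, F]
r3 m[A→φ7] = [F, T, T]
r3 m[P→φ3] = [T, T, T]
r3 m[P→φ5] = [T, T, T]
r3 m[P→φ7] = [T, T, T]
r3 m[P→φ8] = [T, T, T]
r3 m[R→φ2] = [F, T, T]
r3 m[R→φ4] = [F, T, T]
r3 m[R→φ6] = [F, T, T]
r3 m[R→φ8] = [T, T, T]
r4 m[φ0→K] = [F, T, F]
r4 m[φ0→G] = [T, T, T]
r4 m[φ1→K] = [T, T, F]
r4 m[φ1→A] = [F, T, T]
r4 m[φ2→K] = [T, T, T]
r4 m[φ2→R] = [F, T, T]
r4 m[φ3→G] = [T, T, F]
r4 m[φ3→P] = [T, T, T]
r4 m[φ4→A] = [T, T, T]
r4 m[φ4→R] = [T, T, T]
r4 m[φ5→K] = [F, T, T]
r4 m[φ5→P] = [F, F, T]
r4 m[φ6→K] = [T, T, T]
r4 m[φ6→R] = [T, T, T]
r4 m[φ7→A] = [T, T, F]
r4 m[φ7→P] = [T, F, T]
r4 m[φ8→P] = [T, T, T]
r4 m[φ8→R] = [F, T, T]
r4 m[K→φ0] = [F, T, F]
r4 m[K→φ1] = [F, T, F]
r4 m[K→φ2] = [F, T, F]
r4 m[K→φ5] = [F, T, F]
r4 m[K→φ6] = [F, T, F]
r4 m[G→φ0] = [T, T, F]
r4 m[G→φ3] = [T, T, T]
r4 m[A→φ1] = [T, T, F]
r4 m[A→φ4] = [F, T, F]
r4 m[A→φ7] = [F, T, T]
r4 m[P→φ3] = [F, F, T]
r4 m[P→φ5] = [T, F, T]
r4 m[P→φ7] = [F, F, T]
r4 m[P→φ8] = [F, F, T]
r4 m[R→φ2] = [F, T, T]
r4 m[R→φ4] = [F, T, T]
r4 m[R→φ6] = [F, T, T]
r4 m[R→φ8] = [F, T, T]
r5 m[φ0→K] = [F, T, F]
r5 m[φ0→G] = [T, T, T]
r5 m[φ1→K] = [T, T, F]
r5 m[φ1→A] = [F, T, T]
r5 m[φ2→K] = [T, T, T]
r5 m[φ2→R] = [F, T, T]
r5 m[φ3→G] = [T, F, F]
r5 m[φ3→P] = [T, T, T]
r5 m[φ4→A] = [T, T, T]
r5 m[φ4→R] = [T, T, T]
r5 m[φ5→K] = [F, T, T]
r5 m[φ5→P] = [F, F, T]
r5 m[φ6→K] = [T, T, T]
r5 m[φ6→R] = [T, T, T]
r5 m[φ7→A] = [F, T, F]
r5 m[φ7→P] = [T, F, T]
r5 m[φ8→P] = [T, T, T]
r5 m[φ8→R] = [F, T, F]
r5 m[K→φ0] = [F, T, F]
r5 m[K→φ1] = [F, T, F]
r5 m[K→φ2] = [F, T, F]
r5 m[K→φ5] = [F, T, F]
r5 m[K→φ6] = [F, T, F]
r5 m[G→φ0] = [T, T, F]
r5 m[G→φ3] = [T, T, T]
r5 m[A→φ1] = [T, T, F]
r5 m[A→φ4] = [F, T, F]
r5 m[A→φ7] = [F, T, T]
r5 m[P→φ3] = [F, F, T]
r5 m[P→φ5] = [T, F, T]
r5 m[P→φ7] = [F, F, T]
r5 m[P→φ8] = [F, F, T]
r5 m[R→φ2] = [F, T, T]
r5 m[R→φ4] = [F, T, T]
r5 m[R→φ6] = [F, T, T]
r5 m[R→φ8] = [F, T, T]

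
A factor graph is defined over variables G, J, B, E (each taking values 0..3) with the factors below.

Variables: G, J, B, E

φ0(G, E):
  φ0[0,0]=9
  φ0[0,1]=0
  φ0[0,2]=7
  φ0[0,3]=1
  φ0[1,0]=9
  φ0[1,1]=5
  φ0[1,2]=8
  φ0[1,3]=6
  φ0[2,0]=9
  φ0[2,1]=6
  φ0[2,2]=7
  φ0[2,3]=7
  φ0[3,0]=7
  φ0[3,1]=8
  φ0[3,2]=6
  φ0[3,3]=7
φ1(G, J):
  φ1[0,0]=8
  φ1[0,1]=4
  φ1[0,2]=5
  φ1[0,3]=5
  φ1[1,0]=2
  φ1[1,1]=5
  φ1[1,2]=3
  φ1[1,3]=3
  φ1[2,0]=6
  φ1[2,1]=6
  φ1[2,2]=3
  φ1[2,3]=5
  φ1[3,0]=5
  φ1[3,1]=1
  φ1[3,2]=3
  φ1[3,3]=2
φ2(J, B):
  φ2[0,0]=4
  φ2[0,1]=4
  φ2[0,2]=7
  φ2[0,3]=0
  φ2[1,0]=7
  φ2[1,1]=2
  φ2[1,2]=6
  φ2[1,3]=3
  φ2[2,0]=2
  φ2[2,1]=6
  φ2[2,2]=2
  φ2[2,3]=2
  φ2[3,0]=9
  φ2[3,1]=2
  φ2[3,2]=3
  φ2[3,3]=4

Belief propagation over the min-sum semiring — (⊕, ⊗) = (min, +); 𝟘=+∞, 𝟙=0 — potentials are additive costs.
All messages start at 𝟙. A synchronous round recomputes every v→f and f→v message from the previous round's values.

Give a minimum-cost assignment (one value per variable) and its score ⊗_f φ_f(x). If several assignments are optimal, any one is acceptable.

init: all messages = 𝟙 over 4 values
r1 m[φ0→G] = [0, 5, 6, 6]
r1 m[φ0→E] = [7, 0, 6, 1]
r1 m[φ1→G] = [4, 2, 3, 1]
r1 m[φ1→J] = [2, 1, 3, 2]
r1 m[φ2→J] = [0, 2, 2, 2]
r1 m[φ2→B] = [2, 2, 2, 0]
r1 m[G→φ0] = [0, 0, 0, 0]
r1 m[G→φ1] = [0, 0, 0, 0]
r1 m[J→φ1] = [0, 0, 0, 0]
r1 m[J→φ2] = [0, 0, 0, 0]
r1 m[B→φ2] = [0, 0, 0, 0]
r1 m[E→φ0] = [0, 0, 0, 0]
r2 m[φ0→G] = [0, 5, 6, 6]
r2 m[φ0→E] = [7, 0, 6, 1]
r2 m[φ1→G] = [4, 2, 3, 1]
r2 m[φ1→J] = [2, 1, 3, 2]
r2 m[φ2→J] = [0, 2, 2, 2]
r2 m[φ2→B] = [2, 2, 2, 0]
r2 m[G→φ0] = [4, 2, 3, 1]
r2 m[G→φ1] = [0, 5, 6, 6]
r2 m[J→φ1] = [0, 2, 2, 2]
r2 m[J→φ2] = [2, 1, 3, 2]
r2 m[B→φ2] = [0, 0, 0, 0]
r2 m[E→φ0] = [0, 0, 0, 0]
r3 m[φ0→G] = [0, 5, 6, 6]
r3 m[φ0→E] = [8, 4, 7, 5]
r3 m[φ1→G] = [6, 2, 5, 3]
r3 m[φ1→J] = [7, 4, 5, 5]
r3 m[φ2→J] = [0, 2, 2, 2]
r3 m[φ2→B] = [5, 3, 5, 2]
r3 m[G→φ0] = [4, 2, 3, 1]
r3 m[G→φ1] = [0, 5, 6, 6]
r3 m[J→φ1] = [0, 2, 2, 2]
r3 m[J→φ2] = [2, 1, 3, 2]
r3 m[B→φ2] = [0, 0, 0, 0]
r3 m[E→φ0] = [0, 0, 0, 0]
r4 m[φ0→G] = [0, 5, 6, 6]
r4 m[φ0→E] = [8, 4, 7, 5]
r4 m[φ1→G] = [6, 2, 5, 3]
r4 m[φ1→J] = [7, 4, 5, 5]
r4 m[φ2→J] = [0, 2, 2, 2]
r4 m[φ2→B] = [5, 3, 5, 2]
r4 m[G→φ0] = [6, 2, 5, 3]
r4 m[G→φ1] = [0, 5, 6, 6]
r4 m[J→φ1] = [0, 2, 2, 2]
r4 m[J→φ2] = [7, 4, 5, 5]
r4 m[B→φ2] = [0, 0, 0, 0]
r4 m[E→φ0] = [0, 0, 0, 0]
r5 m[φ0→G] = [0, 5, 6, 6]
r5 m[φ0→E] = [10, 6, 9, 7]
r5 m[φ1→G] = [6, 2, 5, 3]
r5 m[φ1→J] = [7, 4, 5, 5]
r5 m[φ2→J] = [0, 2, 2, 2]
r5 m[φ2→B] = [7, 6, 7, 7]
r5 m[G→φ0] = [6, 2, 5, 3]
r5 m[G→φ1] = [0, 5, 6, 6]
r5 m[J→φ1] = [0, 2, 2, 2]
r5 m[J→φ2] = [7, 4, 5, 5]
r5 m[B→φ2] = [0, 0, 0, 0]
r5 m[E→φ0] = [0, 0, 0, 0]
r6 m[φ0→G] = [0, 5, 6, 6]
r6 m[φ0→E] = [10, 6, 9, 7]
r6 m[φ1→G] = [6, 2, 5, 3]
r6 m[φ1→J] = [7, 4, 5, 5]
r6 m[φ2→J] = [0, 2, 2, 2]
r6 m[φ2→B] = [7, 6, 7, 7]
r6 m[G→φ0] = [6, 2, 5, 3]
r6 m[G→φ1] = [0, 5, 6, 6]
r6 m[J→φ1] = [0, 2, 2, 2]
r6 m[J→φ2] = [7, 4, 5, 5]
r6 m[B→φ2] = [0, 0, 0, 0]
r6 m[E→φ0] = [0, 0, 0, 0]
fixed point reached at round 6
traceback from G: (G=0, J=1, B=1, E=1), score=6

assignment: (G=0, J=1, B=1, E=1); score = 6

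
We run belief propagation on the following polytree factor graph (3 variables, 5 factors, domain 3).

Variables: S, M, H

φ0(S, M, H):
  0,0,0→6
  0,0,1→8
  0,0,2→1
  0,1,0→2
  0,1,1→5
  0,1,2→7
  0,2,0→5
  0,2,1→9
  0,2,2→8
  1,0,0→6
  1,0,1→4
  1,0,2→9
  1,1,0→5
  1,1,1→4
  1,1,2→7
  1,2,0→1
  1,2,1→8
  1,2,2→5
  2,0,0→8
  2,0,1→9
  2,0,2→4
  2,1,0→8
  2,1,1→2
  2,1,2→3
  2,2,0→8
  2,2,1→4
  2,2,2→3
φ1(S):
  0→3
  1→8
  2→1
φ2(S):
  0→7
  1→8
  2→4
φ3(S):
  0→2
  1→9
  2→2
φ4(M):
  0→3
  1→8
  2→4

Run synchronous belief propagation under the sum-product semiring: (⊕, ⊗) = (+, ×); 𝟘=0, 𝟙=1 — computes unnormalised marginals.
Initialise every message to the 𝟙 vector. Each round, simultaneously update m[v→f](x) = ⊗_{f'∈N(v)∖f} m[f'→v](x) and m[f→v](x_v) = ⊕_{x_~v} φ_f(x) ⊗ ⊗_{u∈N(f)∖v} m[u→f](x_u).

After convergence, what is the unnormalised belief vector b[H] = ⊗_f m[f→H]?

init: all messages = 𝟙 over 3 values
r1 m[φ0→S] = [51, 49, 49]
r1 m[φ0→M] = [55, 43, 51]
r1 m[φ0→H] = [49, 53, 47]
r1 m[φ1→S] = [3, 8, 1]
r1 m[φ2→S] = [7, 8, 4]
r1 m[φ3→S] = [2, 9, 2]
r1 m[φ4→M] = [3, 8, 4]
r1 m[S→φ0] = [1, 1, 1]
r1 m[S→φ1] = [1, 1, 1]
r1 m[S→φ2] = [1, 1, 1]
r1 m[S→φ3] = [1, 1, 1]
r1 m[M→φ0] = [1, 1, 1]
r1 m[M→φ4] = [1, 1, 1]
r1 m[H→φ0] = [1, 1, 1]
r2 m[φ0→S] = [51, 49, 49]
r2 m[φ0→M] = [55, 43, 51]
r2 m[φ0→H] = [49, 53, 47]
r2 m[φ1→S] = [3, 8, 1]
r2 m[φ2→S] = [7, 8, 4]
r2 m[φ3→S] = [2, 9, 2]
r2 m[φ4→M] = [3, 8, 4]
r2 m[S→φ0] = [42, 576, 8]
r2 m[S→φ1] = [714, 3528, 392]
r2 m[S→φ2] = [306, 3528, 98]
r2 m[S→φ3] = [1071, 3136, 196]
r2 m[M→φ0] = [3, 8, 4]
r2 m[M→φ4] = [55, 43, 51]
r2 m[H→φ0] = [1, 1, 1]
r3 m[φ0→S] = [245, 241, 227]
r3 m[φ0→M] = [11742, 9908, 9108]
r3 m[φ0→H] = [38940, 48448, 63534]
r3 m[φ1→S] = [3, 8, 1]
r3 m[φ2→S] = [7, 8, 4]
r3 m[φ3→S] = [2, 9, 2]
r3 m[φ4→M] = [3, 8, 4]
r3 m[S→φ0] = [42, 576, 8]
r3 m[S→φ1] = [714, 3528, 392]
r3 m[S→φ2] = [306, 3528, 98]
r3 m[S→φ3] = [1071, 3136, 196]
r3 m[M→φ0] = [3, 8, 4]
r3 m[M→φ4] = [55, 43, 51]
r3 m[H→φ0] = [1, 1, 1]
r4 m[φ0→S] = [245, 241, 227]
r4 m[φ0→M] = [11742, 9908, 9108]
r4 m[φ0→H] = [38940, 48448, 63534]
r4 m[φ1→S] = [3, 8, 1]
r4 m[φ2→S] = [7, 8, 4]
r4 m[φ3→S] = [2, 9, 2]
r4 m[φ4→M] = [3, 8, 4]
r4 m[S→φ0] = [42, 576, 8]
r4 m[S→φ1] = [3430, 17352, 1816]
r4 m[S→φ2] = [1470, 17352, 454]
r4 m[S→φ3] = [5145, 15424, 908]
r4 m[M→φ0] = [3, 8, 4]
r4 m[M→φ4] = [11742, 9908, 9108]
r4 m[H→φ0] = [1, 1, 1]
r5 m[φ0→S] = [245, 241, 227]
r5 m[φ0→M] = [11742, 9908, 9108]
r5 m[φ0→H] = [38940, 48448, 63534]
r5 m[φ1→S] = [3, 8, 1]
r5 m[φ2→S] = [7, 8, 4]
r5 m[φ3→S] = [2, 9, 2]
r5 m[φ4→M] = [3, 8, 4]
r5 m[S→φ0] = [42, 576, 8]
r5 m[S→φ1] = [3430, 17352, 1816]
r5 m[S→φ2] = [1470, 17352, 454]
r5 m[S→φ3] = [5145, 15424, 908]
r5 m[M→φ0] = [3, 8, 4]
r5 m[M→φ4] = [11742, 9908, 9108]
r5 m[H→φ0] = [1, 1, 1]
fixed point reached at round 5
b[H] = ⊗ incoming = [38940, 48448, 63534]

b[H] = [38940, 48448, 63534]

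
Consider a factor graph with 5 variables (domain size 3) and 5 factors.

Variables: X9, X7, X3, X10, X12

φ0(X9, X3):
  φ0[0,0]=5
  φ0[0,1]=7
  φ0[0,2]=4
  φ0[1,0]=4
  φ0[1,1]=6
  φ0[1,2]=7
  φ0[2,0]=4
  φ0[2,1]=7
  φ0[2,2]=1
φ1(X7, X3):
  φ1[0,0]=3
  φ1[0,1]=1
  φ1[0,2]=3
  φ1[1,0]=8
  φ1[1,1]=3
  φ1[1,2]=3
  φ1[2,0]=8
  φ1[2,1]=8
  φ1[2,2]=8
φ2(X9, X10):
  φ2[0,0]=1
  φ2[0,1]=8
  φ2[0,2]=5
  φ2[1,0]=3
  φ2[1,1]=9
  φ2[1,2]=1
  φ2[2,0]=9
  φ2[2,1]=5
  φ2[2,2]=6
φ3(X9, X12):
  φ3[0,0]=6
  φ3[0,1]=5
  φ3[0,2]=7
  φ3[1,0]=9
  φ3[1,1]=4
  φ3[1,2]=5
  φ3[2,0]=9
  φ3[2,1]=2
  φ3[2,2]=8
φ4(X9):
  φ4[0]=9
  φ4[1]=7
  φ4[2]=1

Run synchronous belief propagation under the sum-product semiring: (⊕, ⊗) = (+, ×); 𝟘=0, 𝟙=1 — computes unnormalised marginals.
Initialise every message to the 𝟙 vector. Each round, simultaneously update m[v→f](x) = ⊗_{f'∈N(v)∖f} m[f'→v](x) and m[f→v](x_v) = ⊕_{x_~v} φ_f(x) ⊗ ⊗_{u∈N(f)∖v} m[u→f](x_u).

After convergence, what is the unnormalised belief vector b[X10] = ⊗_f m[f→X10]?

b[X10] = [160812, 600054, 241182]

init: all messages = 𝟙 over 3 values
r1 m[φ0→X9] = [16, 17, 12]
r1 m[φ0→X3] = [13, 20, 12]
r1 m[φ1→X7] = [7, 14, 24]
r1 m[φ1→X3] = [19, 12, 14]
r1 m[φ2→X9] = [14, 13, 20]
r1 m[φ2→X10] = [13, 22, 12]
r1 m[φ3→X9] = [18, 18, 19]
r1 m[φ3→X12] = [24, 11, 20]
r1 m[φ4→X9] = [9, 7, 1]
r1 m[X9→φ0] = [1, 1, 1]
r1 m[X9→φ2] = [1, 1, 1]
r1 m[X9→φ3] = [1, 1, 1]
r1 m[X9→φ4] = [1, 1, 1]
r1 m[X7→φ1] = [1, 1, 1]
r1 m[X3→φ0] = [1, 1, 1]
r1 m[X3→φ1] = [1, 1, 1]
r1 m[X10→φ2] = [1, 1, 1]
r1 m[X12→φ3] = [1, 1, 1]
r2 m[φ0→X9] = [16, 17, 12]
r2 m[φ0→X3] = [13, 20, 12]
r2 m[φ1→X7] = [7, 14, 24]
r2 m[φ1→X3] = [19, 12, 14]
r2 m[φ2→X9] = [14, 13, 20]
r2 m[φ2→X10] = [13, 22, 12]
r2 m[φ3→X9] = [18, 18, 19]
r2 m[φ3→X12] = [24, 11, 20]
r2 m[φ4→X9] = [9, 7, 1]
r2 m[X9→φ0] = [2268, 1638, 380]
r2 m[X9→φ2] = [2592, 2142, 228]
r2 m[X9→φ3] = [2016, 1547, 240]
r2 m[X9→φ4] = [4032, 3978, 4560]
r2 m[X7→φ1] = [1, 1, 1]
r2 m[X3→φ0] = [19, 12, 14]
r2 m[X3→φ1] = [13, 20, 12]
r2 m[X10→φ2] = [1, 1, 1]
r2 m[X12→φ3] = [1, 1, 1]
r3 m[φ0→X9] = [235, 246, 174]
r3 m[φ0→X3] = [19412, 28364, 20918]
r3 m[φ1→X7] = [95, 200, 360]
r3 m[φ1→X3] = [19, 12, 14]
r3 m[φ2→X9] = [14, 13, 20]
r3 m[φ2→X10] = [11070, 41154, 16470]
r3 m[φ3→X9] = [18, 18, 19]
r3 m[φ3→X12] = [28179, 16748, 23767]
r3 m[φ4→X9] = [9, 7, 1]
r3 m[X9→φ0] = [2268, 1638, 380]
r3 m[X9→φ2] = [2592, 2142, 228]
r3 m[X9→φ3] = [2016, 1547, 240]
r3 m[X9→φ4] = [4032, 3978, 4560]
r3 m[X7→φ1] = [1, 1, 1]
r3 m[X3→φ0] = [19, 12, 14]
r3 m[X3→φ1] = [13, 20, 12]
r3 m[X10→φ2] = [1, 1, 1]
r3 m[X12→φ3] = [1, 1, 1]
r4 m[φ0→X9] = [235, 246, 174]
r4 m[φ0→X3] = [19412, 28364, 20918]
r4 m[φ1→X7] = [95, 200, 360]
r4 m[φ1→X3] = [19, 12, 14]
r4 m[φ2→X9] = [14, 13, 20]
r4 m[φ2→X10] = [11070, 41154, 16470]
r4 m[φ3→X9] = [18, 18, 19]
r4 m[φ3→X12] = [28179, 16748, 23767]
r4 m[φ4→X9] = [9, 7, 1]
r4 m[X9→φ0] = [2268, 1638, 380]
r4 m[X9→φ2] = [38070, 30996, 3306]
r4 m[X9→φ3] = [29610, 22386, 3480]
r4 m[X9→φ4] = [59220, 57564, 66120]
r4 m[X7→φ1] = [1, 1, 1]
r4 m[X3→φ0] = [19, 12, 14]
r4 m[X3→φ1] = [19412, 28364, 20918]
r4 m[X10→φ2] = [1, 1, 1]
r4 m[X12→φ3] = [1, 1, 1]
r5 m[φ0→X9] = [235, 246, 174]
r5 m[φ0→X3] = [19412, 28364, 20918]
r5 m[φ1→X7] = [149354, 303142, 549552]
r5 m[φ1→X3] = [19, 12, 14]
r5 m[φ2→X9] = [14, 13, 20]
r5 m[φ2→X10] = [160812, 600054, 241182]
r5 m[φ3→X9] = [18, 18, 19]
r5 m[φ3→X12] = [410454, 244554, 347040]
r5 m[φ4→X9] = [9, 7, 1]
r5 m[X9→φ0] = [2268, 1638, 380]
r5 m[X9→φ2] = [38070, 30996, 3306]
r5 m[X9→φ3] = [29610, 22386, 3480]
r5 m[X9→φ4] = [59220, 57564, 66120]
r5 m[X7→φ1] = [1, 1, 1]
r5 m[X3→φ0] = [19, 12, 14]
r5 m[X3→φ1] = [19412, 28364, 20918]
r5 m[X10→φ2] = [1, 1, 1]
r5 m[X12→φ3] = [1, 1, 1]
r6 m[φ0→X9] = [235, 246, 174]
r6 m[φ0→X3] = [19412, 28364, 20918]
r6 m[φ1→X7] = [149354, 303142, 549552]
r6 m[φ1→X3] = [19, 12, 14]
r6 m[φ2→X9] = [14, 13, 20]
r6 m[φ2→X10] = [160812, 600054, 241182]
r6 m[φ3→X9] = [18, 18, 19]
r6 m[φ3→X12] = [410454, 244554, 347040]
r6 m[φ4→X9] = [9, 7, 1]
r6 m[X9→φ0] = [2268, 1638, 380]
r6 m[X9→φ2] = [38070, 30996, 3306]
r6 m[X9→φ3] = [29610, 22386, 3480]
r6 m[X9→φ4] = [59220, 57564, 66120]
r6 m[X7→φ1] = [1, 1, 1]
r6 m[X3→φ0] = [19, 12, 14]
r6 m[X3→φ1] = [19412, 28364, 20918]
r6 m[X10→φ2] = [1, 1, 1]
r6 m[X12→φ3] = [1, 1, 1]
fixed point reached at round 6
b[X10] = ⊗ incoming = [160812, 600054, 241182]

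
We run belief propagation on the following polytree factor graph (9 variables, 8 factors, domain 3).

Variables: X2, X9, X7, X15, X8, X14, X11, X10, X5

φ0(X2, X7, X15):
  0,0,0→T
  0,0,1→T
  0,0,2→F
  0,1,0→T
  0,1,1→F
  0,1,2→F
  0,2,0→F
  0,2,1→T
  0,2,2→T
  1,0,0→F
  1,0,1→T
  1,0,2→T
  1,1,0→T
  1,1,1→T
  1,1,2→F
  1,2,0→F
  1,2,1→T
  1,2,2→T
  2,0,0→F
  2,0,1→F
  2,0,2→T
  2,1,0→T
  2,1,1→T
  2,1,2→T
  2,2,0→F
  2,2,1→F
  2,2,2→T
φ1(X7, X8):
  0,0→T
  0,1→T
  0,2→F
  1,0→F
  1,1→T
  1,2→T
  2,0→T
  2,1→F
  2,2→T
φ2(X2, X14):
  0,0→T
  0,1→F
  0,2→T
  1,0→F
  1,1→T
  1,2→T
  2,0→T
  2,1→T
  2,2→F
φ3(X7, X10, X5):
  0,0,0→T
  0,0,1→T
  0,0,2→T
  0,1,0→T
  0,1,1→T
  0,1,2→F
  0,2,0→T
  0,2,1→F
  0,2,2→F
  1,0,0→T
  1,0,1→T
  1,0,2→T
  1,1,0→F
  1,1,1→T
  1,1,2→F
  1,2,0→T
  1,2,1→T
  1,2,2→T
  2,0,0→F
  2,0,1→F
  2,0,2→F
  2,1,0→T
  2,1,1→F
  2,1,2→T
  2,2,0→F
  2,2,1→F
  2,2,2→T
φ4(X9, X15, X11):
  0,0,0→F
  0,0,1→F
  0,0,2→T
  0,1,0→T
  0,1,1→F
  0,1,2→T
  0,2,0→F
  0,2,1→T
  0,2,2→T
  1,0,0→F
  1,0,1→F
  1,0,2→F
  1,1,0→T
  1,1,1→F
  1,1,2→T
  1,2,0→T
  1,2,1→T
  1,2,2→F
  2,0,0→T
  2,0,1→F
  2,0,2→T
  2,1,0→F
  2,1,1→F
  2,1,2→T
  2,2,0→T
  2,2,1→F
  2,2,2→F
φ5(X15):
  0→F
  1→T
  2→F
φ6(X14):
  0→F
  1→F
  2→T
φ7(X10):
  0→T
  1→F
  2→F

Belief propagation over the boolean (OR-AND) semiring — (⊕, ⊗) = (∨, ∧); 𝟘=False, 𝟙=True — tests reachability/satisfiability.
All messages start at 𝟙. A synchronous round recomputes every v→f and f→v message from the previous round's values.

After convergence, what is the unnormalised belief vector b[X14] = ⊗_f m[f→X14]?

b[X14] = [F, F, T]

init: all messages = 𝟙 over 3 values
r1 m[φ0→X2] = [T, T, T]
r1 m[φ0→X7] = [T, T, T]
r1 m[φ0→X15] = [T, T, T]
r1 m[φ1→X7] = [T, T, T]
r1 m[φ1→X8] = [T, T, T]
r1 m[φ2→X2] = [T, T, T]
r1 m[φ2→X14] = [T, T, T]
r1 m[φ3→X7] = [T, T, T]
r1 m[φ3→X10] = [T, T, T]
r1 m[φ3→X5] = [T, T, T]
r1 m[φ4→X9] = [T, T, T]
r1 m[φ4→X15] = [T, T, T]
r1 m[φ4→X11] = [T, T, T]
r1 m[φ5→X15] = [F, T, F]
r1 m[φ6→X14] = [F, F, T]
r1 m[φ7→X10] = [T, F, F]
r1 m[X2→φ0] = [T, T, T]
r1 m[X2→φ2] = [T, T, T]
r1 m[X9→φ4] = [T, T, T]
r1 m[X7→φ0] = [T, T, T]
r1 m[X7→φ1] = [T, T, T]
r1 m[X7→φ3] = [T, T, T]
r1 m[X15→φ0] = [T, T, T]
r1 m[X15→φ4] = [T, T, T]
r1 m[X15→φ5] = [T, T, T]
r1 m[X8→φ1] = [T, T, T]
r1 m[X14→φ2] = [T, T, T]
r1 m[X14→φ6] = [T, T, T]
r1 m[X11→φ4] = [T, T, T]
r1 m[X10→φ3] = [T, T, T]
r1 m[X10→φ7] = [T, T, T]
r1 m[X5→φ3] = [T, T, T]
r2 m[φ0→X2] = [T, T, T]
r2 m[φ0→X7] = [T, T, T]
r2 m[φ0→X15] = [T, T, T]
r2 m[φ1→X7] = [T, T, T]
r2 m[φ1→X8] = [T, T, T]
r2 m[φ2→X2] = [T, T, T]
r2 m[φ2→X14] = [T, T, T]
r2 m[φ3→X7] = [T, T, T]
r2 m[φ3→X10] = [T, T, T]
r2 m[φ3→X5] = [T, T, T]
r2 m[φ4→X9] = [T, T, T]
r2 m[φ4→X15] = [T, T, T]
r2 m[φ4→X11] = [T, T, T]
r2 m[φ5→X15] = [F, T, F]
r2 m[φ6→X14] = [F, F, T]
r2 m[φ7→X10] = [T, F, F]
r2 m[X2→φ0] = [T, T, T]
r2 m[X2→φ2] = [T, T, T]
r2 m[X9→φ4] = [T, T, T]
r2 m[X7→φ0] = [T, T, T]
r2 m[X7→φ1] = [T, T, T]
r2 m[X7→φ3] = [T, T, T]
r2 m[X15→φ0] = [F, T, F]
r2 m[X15→φ4] = [F, T, F]
r2 m[X15→φ5] = [T, T, T]
r2 m[X8→φ1] = [T, T, T]
r2 m[X14→φ2] = [F, F, T]
r2 m[X14→φ6] = [T, T, T]
r2 m[X11→φ4] = [T, T, T]
r2 m[X10→φ3] = [T, F, F]
r2 m[X10→φ7] = [T, T, T]
r2 m[X5→φ3] = [T, T, T]
r3 m[φ0→X2] = [T, T, T]
r3 m[φ0→X7] = [T, T, T]
r3 m[φ0→X15] = [T, T, T]
r3 m[φ1→X7] = [T, T, T]
r3 m[φ1→X8] = [T, T, T]
r3 m[φ2→X2] = [T, T, F]
r3 m[φ2→X14] = [T, T, T]
r3 m[φ3→X7] = [T, T, F]
r3 m[φ3→X10] = [T, T, T]
r3 m[φ3→X5] = [T, T, T]
r3 m[φ4→X9] = [T, T, T]
r3 m[φ4→X15] = [T, T, T]
r3 m[φ4→X11] = [T, F, T]
r3 m[φ5→X15] = [F, T, F]
r3 m[φ6→X14] = [F, F, T]
r3 m[φ7→X10] = [T, F, F]
r3 m[X2→φ0] = [T, T, T]
r3 m[X2→φ2] = [T, T, T]
r3 m[X9→φ4] = [T, T, T]
r3 m[X7→φ0] = [T, T, T]
r3 m[X7→φ1] = [T, T, T]
r3 m[X7→φ3] = [T, T, T]
r3 m[X15→φ0] = [F, T, F]
r3 m[X15→φ4] = [F, T, F]
r3 m[X15→φ5] = [T, T, T]
r3 m[X8→φ1] = [T, T, T]
r3 m[X14→φ2] = [F, F, T]
r3 m[X14→φ6] = [T, T, T]
r3 m[X11→φ4] = [T, T, T]
r3 m[X10→φ3] = [T, F, F]
r3 m[X10→φ7] = [T, T, T]
r3 m[X5→φ3] = [T, T, T]
r4 m[φ0→X2] = [T, T, T]
r4 m[φ0→X7] = [T, T, T]
r4 m[φ0→X15] = [T, T, T]
r4 m[φ1→X7] = [T, T, T]
r4 m[φ1→X8] = [T, T, T]
r4 m[φ2→X2] = [T, T, F]
r4 m[φ2→X14] = [T, T, T]
r4 m[φ3→X7] = [T, T, F]
r4 m[φ3→X10] = [T, T, T]
r4 m[φ3→X5] = [T, T, T]
r4 m[φ4→X9] = [T, T, T]
r4 m[φ4→X15] = [T, T, T]
r4 m[φ4→X11] = [T, F, T]
r4 m[φ5→X15] = [F, T, F]
r4 m[φ6→X14] = [F, F, T]
r4 m[φ7→X10] = [T, F, F]
r4 m[X2→φ0] = [T, T, F]
r4 m[X2→φ2] = [T, T, T]
r4 m[X9→φ4] = [T, T, T]
r4 m[X7→φ0] = [T, T, F]
r4 m[X7→φ1] = [T, T, F]
r4 m[X7→φ3] = [T, T, T]
r4 m[X15→φ0] = [F, T, F]
r4 m[X15→φ4] = [F, T, F]
r4 m[X15→φ5] = [T, T, T]
r4 m[X8→φ1] = [T, T, T]
r4 m[X14→φ2] = [F, F, T]
r4 m[X14→φ6] = [T, T, T]
r4 m[X11→φ4] = [T, T, T]
r4 m[X10→φ3] = [T, F, F]
r4 m[X10→φ7] = [T, T, T]
r4 m[X5→φ3] = [T, T, T]
r5 m[φ0→X2] = [T, T, T]
r5 m[φ0→X7] = [T, T, T]
r5 m[φ0→X15] = [T, T, T]
r5 m[φ1→X7] = [T, T, T]
r5 m[φ1→X8] = [T, T, T]
r5 m[φ2→X2] = [T, T, F]
r5 m[φ2→X14] = [T, T, T]
r5 m[φ3→X7] = [T, T, F]
r5 m[φ3→X10] = [T, T, T]
r5 m[φ3→X5] = [T, T, T]
r5 m[φ4→X9] = [T, T, T]
r5 m[φ4→X15] = [T, T, T]
r5 m[φ4→X11] = [T, F, T]
r5 m[φ5→X15] = [F, T, F]
r5 m[φ6→X14] = [F, F, T]
r5 m[φ7→X10] = [T, F, F]
r5 m[X2→φ0] = [T, T, F]
r5 m[X2→φ2] = [T, T, T]
r5 m[X9→φ4] = [T, T, T]
r5 m[X7→φ0] = [T, T, F]
r5 m[X7→φ1] = [T, T, F]
r5 m[X7→φ3] = [T, T, T]
r5 m[X15→φ0] = [F, T, F]
r5 m[X15→φ4] = [F, T, F]
r5 m[X15→φ5] = [T, T, T]
r5 m[X8→φ1] = [T, T, T]
r5 m[X14→φ2] = [F, F, T]
r5 m[X14→φ6] = [T, T, T]
r5 m[X11→φ4] = [T, T, T]
r5 m[X10→φ3] = [T, F, F]
r5 m[X10→φ7] = [T, T, T]
r5 m[X5→φ3] = [T, T, T]
fixed point reached at round 5
b[X14] = ⊗ incoming = [F, F, T]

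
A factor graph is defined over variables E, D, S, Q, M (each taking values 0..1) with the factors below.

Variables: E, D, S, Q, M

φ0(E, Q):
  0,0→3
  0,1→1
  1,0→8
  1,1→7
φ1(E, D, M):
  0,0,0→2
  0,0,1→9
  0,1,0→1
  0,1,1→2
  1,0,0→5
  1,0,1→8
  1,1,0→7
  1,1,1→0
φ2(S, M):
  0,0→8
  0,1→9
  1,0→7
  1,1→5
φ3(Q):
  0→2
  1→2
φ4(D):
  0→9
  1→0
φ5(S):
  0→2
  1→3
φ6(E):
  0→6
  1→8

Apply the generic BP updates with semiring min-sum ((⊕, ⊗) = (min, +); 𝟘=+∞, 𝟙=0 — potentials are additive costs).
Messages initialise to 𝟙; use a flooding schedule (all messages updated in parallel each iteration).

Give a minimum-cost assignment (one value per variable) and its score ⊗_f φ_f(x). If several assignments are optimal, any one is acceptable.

assignment: (E=0, D=1, S=1, Q=1, M=1); score = 19

init: all messages = 𝟙 over 2 values
r1 m[φ0→E] = [1, 7]
r1 m[φ0→Q] = [3, 1]
r1 m[φ1→E] = [1, 0]
r1 m[φ1→D] = [2, 0]
r1 m[φ1→M] = [1, 0]
r1 m[φ2→S] = [8, 5]
r1 m[φ2→M] = [7, 5]
r1 m[φ3→Q] = [2, 2]
r1 m[φ4→D] = [9, 0]
r1 m[φ5→S] = [2, 3]
r1 m[φ6→E] = [6, 8]
r1 m[E→φ0] = [0, 0]
r1 m[E→φ1] = [0, 0]
r1 m[E→φ6] = [0, 0]
r1 m[D→φ1] = [0, 0]
r1 m[D→φ4] = [0, 0]
r1 m[S→φ2] = [0, 0]
r1 m[S→φ5] = [0, 0]
r1 m[Q→φ0] = [0, 0]
r1 m[Q→φ3] = [0, 0]
r1 m[M→φ1] = [0, 0]
r1 m[M→φ2] = [0, 0]
r2 m[φ0→E] = [1, 7]
r2 m[φ0→Q] = [3, 1]
r2 m[φ1→E] = [1, 0]
r2 m[φ1→D] = [2, 0]
r2 m[φ1→M] = [1, 0]
r2 m[φ2→S] = [8, 5]
r2 m[φ2→M] = [7, 5]
r2 m[φ3→Q] = [2, 2]
r2 m[φ4→D] = [9, 0]
r2 m[φ5→S] = [2, 3]
r2 m[φ6→E] = [6, 8]
r2 m[E→φ0] = [7, 8]
r2 m[E→φ1] = [7, 15]
r2 m[E→φ6] = [2, 7]
r2 m[D→φ1] = [9, 0]
r2 m[D→φ4] = [2, 0]
r2 m[S→φ2] = [2, 3]
r2 m[S→φ5] = [8, 5]
r2 m[Q→φ0] = [2, 2]
r2 m[Q→φ3] = [3, 1]
r2 m[M→φ1] = [7, 5]
r2 m[M→φ2] = [1, 0]
r3 m[φ0→E] = [3, 9]
r3 m[φ0→Q] = [10, 8]
r3 m[φ1→E] = [7, 5]
r3 m[φ1→D] = [16, 14]
r3 m[φ1→M] = [8, 9]
r3 m[φ2→S] = [9, 5]
r3 m[φ2→M] = [10, 8]
r3 m[φ3→Q] = [2, 2]
r3 m[φ4→D] = [9, 0]
r3 m[φ5→S] = [2, 3]
r3 m[φ6→E] = [6, 8]
r3 m[E→φ0] = [7, 8]
r3 m[E→φ1] = [7, 15]
r3 m[E→φ6] = [2, 7]
r3 m[D→φ1] = [9, 0]
r3 m[D→φ4] = [2, 0]
r3 m[S→φ2] = [2, 3]
r3 m[S→φ5] = [8, 5]
r3 m[Q→φ0] = [2, 2]
r3 m[Q→φ3] = [3, 1]
r3 m[M→φ1] = [7, 5]
r3 m[M→φ2] = [1, 0]
r4 m[φ0→E] = [3, 9]
r4 m[φ0→Q] = [10, 8]
r4 m[φ1→E] = [7, 5]
r4 m[φ1→D] = [16, 14]
r4 m[φ1→M] = [8, 9]
r4 m[φ2→S] = [9, 5]
r4 m[φ2→M] = [10, 8]
r4 m[φ3→Q] = [2, 2]
r4 m[φ4→D] = [9, 0]
r4 m[φ5→S] = [2, 3]
r4 m[φ6→E] = [6, 8]
r4 m[E→φ0] = [13, 13]
r4 m[E→φ1] = [9, 17]
r4 m[E→φ6] = [10, 14]
r4 m[D→φ1] = [9, 0]
r4 m[D→φ4] = [16, 14]
r4 m[S→φ2] = [2, 3]
r4 m[S→φ5] = [9, 5]
r4 m[Q→φ0] = [2, 2]
r4 m[Q→φ3] = [10, 8]
r4 m[M→φ1] = [10, 8]
r4 m[M→φ2] = [8, 9]
r5 m[φ0→E] = [3, 9]
r5 m[φ0→Q] = [16, 14]
r5 m[φ1→E] = [10, 8]
r5 m[φ1→D] = [21, 19]
r5 m[φ1→M] = [10, 11]
r5 m[φ2→S] = [16, 14]
r5 m[φ2→M] = [10, 8]
r5 m[φ3→Q] = [2, 2]
r5 m[φ4→D] = [9, 0]
r5 m[φ5→S] = [2, 3]
r5 m[φ6→E] = [6, 8]
r5 m[E→φ0] = [13, 13]
r5 m[E→φ1] = [9, 17]
r5 m[E→φ6] = [10, 14]
r5 m[D→φ1] = [9, 0]
r5 m[D→φ4] = [16, 14]
r5 m[S→φ2] = [2, 3]
r5 m[S→φ5] = [9, 5]
r5 m[Q→φ0] = [2, 2]
r5 m[Q→φ3] = [10, 8]
r5 m[M→φ1] = [10, 8]
r5 m[M→φ2] = [8, 9]
r6 m[φ0→E] = [3, 9]
r6 m[φ0→Q] = [16, 14]
r6 m[φ1→E] = [10, 8]
r6 m[φ1→D] = [21, 19]
r6 m[φ1→M] = [10, 11]
r6 m[φ2→S] = [16, 14]
r6 m[φ2→M] = [10, 8]
r6 m[φ3→Q] = [2, 2]
r6 m[φ4→D] = [9, 0]
r6 m[φ5→S] = [2, 3]
r6 m[φ6→E] = [6, 8]
r6 m[E→φ0] = [16, 16]
r6 m[E→φ1] = [9, 17]
r6 m[E→φ6] = [13, 17]
r6 m[D→φ1] = [9, 0]
r6 m[D→φ4] = [21, 19]
r6 m[S→φ2] = [2, 3]
r6 m[S→φ5] = [16, 14]
r6 m[Q→φ0] = [2, 2]
r6 m[Q→φ3] = [16, 14]
r6 m[M→φ1] = [10, 8]
r6 m[M→φ2] = [10, 11]
r7 m[φ0→E] = [3, 9]
r7 m[φ0→Q] = [19, 17]
r7 m[φ1→E] = [10, 8]
r7 m[φ1→D] = [21, 19]
r7 m[φ1→M] = [10, 11]
r7 m[φ2→S] = [18, 16]
r7 m[φ2→M] = [10, 8]
r7 m[φ3→Q] = [2, 2]
r7 m[φ4→D] = [9, 0]
r7 m[φ5→S] = [2, 3]
r7 m[φ6→E] = [6, 8]
r7 m[E→φ0] = [16, 16]
r7 m[E→φ1] = [9, 17]
r7 m[E→φ6] = [13, 17]
r7 m[D→φ1] = [9, 0]
r7 m[D→φ4] = [21, 19]
r7 m[S→φ2] = [2, 3]
r7 m[S→φ5] = [16, 14]
r7 m[Q→φ0] = [2, 2]
r7 m[Q→φ3] = [16, 14]
r7 m[M→φ1] = [10, 8]
r7 m[M→φ2] = [10, 11]
r8 m[φ0→E] = [3, 9]
r8 m[φ0→Q] = [19, 17]
r8 m[φ1→E] = [10, 8]
r8 m[φ1→D] = [21, 19]
r8 m[φ1→M] = [10, 11]
r8 m[φ2→S] = [18, 16]
r8 m[φ2→M] = [10, 8]
r8 m[φ3→Q] = [2, 2]
r8 m[φ4→D] = [9, 0]
r8 m[φ5→S] = [2, 3]
r8 m[φ6→E] = [6, 8]
r8 m[E→φ0] = [16, 16]
r8 m[E→φ1] = [9, 17]
r8 m[E→φ6] = [13, 17]
r8 m[D→φ1] = [9, 0]
r8 m[D→φ4] = [21, 19]
r8 m[S→φ2] = [2, 3]
r8 m[S→φ5] = [18, 16]
r8 m[Q→φ0] = [2, 2]
r8 m[Q→φ3] = [19, 17]
r8 m[M→φ1] = [10, 8]
r8 m[M→φ2] = [10, 11]
r9 m[φ0→E] = [3, 9]
r9 m[φ0→Q] = [19, 17]
r9 m[φ1→E] = [10, 8]
r9 m[φ1→D] = [21, 19]
r9 m[φ1→M] = [10, 11]
r9 m[φ2→S] = [18, 16]
r9 m[φ2→M] = [10, 8]
r9 m[φ3→Q] = [2, 2]
r9 m[φ4→D] = [9, 0]
r9 m[φ5→S] = [2, 3]
r9 m[φ6→E] = [6, 8]
r9 m[E→φ0] = [16, 16]
r9 m[E→φ1] = [9, 17]
r9 m[E→φ6] = [13, 17]
r9 m[D→φ1] = [9, 0]
r9 m[D→φ4] = [21, 19]
r9 m[S→φ2] = [2, 3]
r9 m[S→φ5] = [18, 16]
r9 m[Q→φ0] = [2, 2]
r9 m[Q→φ3] = [19, 17]
r9 m[M→φ1] = [10, 8]
r9 m[M→φ2] = [10, 11]
fixed point reached at round 9
traceback from E: (E=0, D=1, S=1, Q=1, M=1), score=19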